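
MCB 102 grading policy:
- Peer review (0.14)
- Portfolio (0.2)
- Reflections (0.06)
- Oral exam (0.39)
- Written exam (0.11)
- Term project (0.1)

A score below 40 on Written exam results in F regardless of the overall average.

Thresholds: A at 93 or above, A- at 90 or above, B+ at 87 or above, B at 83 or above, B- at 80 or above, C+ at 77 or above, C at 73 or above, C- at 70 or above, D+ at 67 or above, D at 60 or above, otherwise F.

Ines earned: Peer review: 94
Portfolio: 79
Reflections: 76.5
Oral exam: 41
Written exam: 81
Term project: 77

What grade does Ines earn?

D

Written exam score 81 ≥ 40: minimum met.
Weighted total:
  Peer review 94 × 0.14 = 13.16
  Portfolio 79 × 0.2 = 15.8
  Reflections 76.5 × 0.06 = 4.59
  Oral exam 41 × 0.39 = 15.99
  Written exam 81 × 0.11 = 8.91
  Term project 77 × 0.1 = 7.7
Sum = 66.15
66.15 is ≥ 60 and < 67 → D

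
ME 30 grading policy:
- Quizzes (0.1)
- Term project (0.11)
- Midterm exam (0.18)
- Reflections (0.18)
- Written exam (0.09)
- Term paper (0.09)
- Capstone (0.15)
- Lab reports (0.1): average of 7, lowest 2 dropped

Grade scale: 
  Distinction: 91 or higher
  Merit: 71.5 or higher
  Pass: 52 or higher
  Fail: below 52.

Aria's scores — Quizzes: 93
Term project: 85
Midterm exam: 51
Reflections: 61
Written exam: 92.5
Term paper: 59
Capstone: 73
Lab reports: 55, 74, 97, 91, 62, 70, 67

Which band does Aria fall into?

Lab reports: drop 55, 62 → average of remaining 5 = 399/5 = 79.8
Weighted total:
  Quizzes 93 × 0.1 = 9.3
  Term project 85 × 0.11 = 9.35
  Midterm exam 51 × 0.18 = 9.18
  Reflections 61 × 0.18 = 10.98
  Written exam 92.5 × 0.09 = 8.325
  Term paper 59 × 0.09 = 5.31
  Capstone 73 × 0.15 = 10.95
  Lab reports 79.8 × 0.1 = 7.98
Sum = 71.375
71.375 is ≥ 52 and < 71.5 → Pass

Pass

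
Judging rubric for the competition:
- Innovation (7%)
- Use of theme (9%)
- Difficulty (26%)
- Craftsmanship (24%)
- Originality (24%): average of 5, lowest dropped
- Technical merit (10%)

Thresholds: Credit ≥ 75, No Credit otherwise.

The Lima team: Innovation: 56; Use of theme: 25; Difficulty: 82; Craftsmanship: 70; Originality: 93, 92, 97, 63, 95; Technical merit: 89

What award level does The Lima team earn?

Credit

Originality: drop 63 → average of remaining 4 = 377/4 = 94.25
Weighted total:
  Innovation 56 × 0.07 = 3.92
  Use of theme 25 × 0.09 = 2.25
  Difficulty 82 × 0.26 = 21.32
  Craftsmanship 70 × 0.24 = 16.8
  Originality 94.25 × 0.24 = 22.62
  Technical merit 89 × 0.1 = 8.9
Sum = 75.81
75.81 ≥ 75 → Credit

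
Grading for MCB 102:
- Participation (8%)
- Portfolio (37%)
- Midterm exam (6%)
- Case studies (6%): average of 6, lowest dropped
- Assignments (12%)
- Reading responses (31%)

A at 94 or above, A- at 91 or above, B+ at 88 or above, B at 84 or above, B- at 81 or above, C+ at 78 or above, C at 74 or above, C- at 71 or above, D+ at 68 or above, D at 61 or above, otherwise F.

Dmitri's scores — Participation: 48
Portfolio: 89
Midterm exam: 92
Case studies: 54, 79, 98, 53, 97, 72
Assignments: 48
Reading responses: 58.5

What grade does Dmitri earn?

Case studies: drop 53 → average of remaining 5 = 400/5 = 80
Weighted total:
  Participation 48 × 0.08 = 3.84
  Portfolio 89 × 0.37 = 32.93
  Midterm exam 92 × 0.06 = 5.52
  Case studies 80 × 0.06 = 4.8
  Assignments 48 × 0.12 = 5.76
  Reading responses 58.5 × 0.31 = 18.135
Sum = 70.985
70.985 is ≥ 68 and < 71 → D+

D+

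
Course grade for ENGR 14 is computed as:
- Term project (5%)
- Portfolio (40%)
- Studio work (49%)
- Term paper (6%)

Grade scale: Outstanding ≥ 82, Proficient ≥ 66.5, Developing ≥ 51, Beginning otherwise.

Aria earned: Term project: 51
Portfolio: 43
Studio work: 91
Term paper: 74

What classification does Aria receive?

Proficient

Weighted total:
  Term project 51 × 0.05 = 2.55
  Portfolio 43 × 0.4 = 17.2
  Studio work 91 × 0.49 = 44.59
  Term paper 74 × 0.06 = 4.44
Sum = 68.78
68.78 is ≥ 66.5 and < 82 → Proficient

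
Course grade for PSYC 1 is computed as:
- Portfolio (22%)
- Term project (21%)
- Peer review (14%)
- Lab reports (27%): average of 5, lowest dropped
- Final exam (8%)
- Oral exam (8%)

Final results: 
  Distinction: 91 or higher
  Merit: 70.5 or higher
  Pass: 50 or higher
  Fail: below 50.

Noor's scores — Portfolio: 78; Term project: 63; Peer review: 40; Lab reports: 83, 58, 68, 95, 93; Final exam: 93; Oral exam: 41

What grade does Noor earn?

Pass

Lab reports: drop 58 → average of remaining 4 = 339/4 = 84.75
Weighted total:
  Portfolio 78 × 0.22 = 17.16
  Term project 63 × 0.21 = 13.23
  Peer review 40 × 0.14 = 5.6
  Lab reports 84.75 × 0.27 = 22.8825
  Final exam 93 × 0.08 = 7.44
  Oral exam 41 × 0.08 = 3.28
Sum = 69.5925
69.5925 is ≥ 50 and < 70.5 → Pass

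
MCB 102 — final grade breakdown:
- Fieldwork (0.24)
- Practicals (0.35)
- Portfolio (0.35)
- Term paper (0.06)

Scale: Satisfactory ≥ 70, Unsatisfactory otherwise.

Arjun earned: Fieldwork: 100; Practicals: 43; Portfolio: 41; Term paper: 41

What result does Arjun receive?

Unsatisfactory

Weighted total:
  Fieldwork 100 × 0.24 = 24
  Practicals 43 × 0.35 = 15.05
  Portfolio 41 × 0.35 = 14.35
  Term paper 41 × 0.06 = 2.46
Sum = 55.86
55.86 < 70 → Unsatisfactory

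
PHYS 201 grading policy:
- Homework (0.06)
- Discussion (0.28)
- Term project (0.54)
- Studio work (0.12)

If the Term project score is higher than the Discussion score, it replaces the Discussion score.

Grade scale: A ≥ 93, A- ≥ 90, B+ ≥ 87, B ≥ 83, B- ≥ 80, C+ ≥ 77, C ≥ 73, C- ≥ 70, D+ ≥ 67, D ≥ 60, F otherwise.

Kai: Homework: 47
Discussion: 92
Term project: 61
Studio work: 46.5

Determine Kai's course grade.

D+

Term project (61) ≤ Discussion (92), so Discussion stays at 92.
Weighted total:
  Homework 47 × 0.06 = 2.82
  Discussion 92 × 0.28 = 25.76
  Term project 61 × 0.54 = 32.94
  Studio work 46.5 × 0.12 = 5.58
Sum = 67.1
67.1 is ≥ 67 and < 70 → D+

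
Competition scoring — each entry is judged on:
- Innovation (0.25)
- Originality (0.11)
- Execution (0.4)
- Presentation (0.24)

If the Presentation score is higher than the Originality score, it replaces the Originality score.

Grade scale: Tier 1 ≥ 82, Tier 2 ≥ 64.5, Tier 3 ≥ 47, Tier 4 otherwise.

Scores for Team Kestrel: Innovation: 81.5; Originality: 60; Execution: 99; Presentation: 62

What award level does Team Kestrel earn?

Tier 2

Presentation (62) > Originality (60), so Originality counts as 62.
Weighted total:
  Innovation 81.5 × 0.25 = 20.375
  Originality 62 × 0.11 = 6.82
  Execution 99 × 0.4 = 39.6
  Presentation 62 × 0.24 = 14.88
Sum = 81.675
81.675 is ≥ 64.5 and < 82 → Tier 2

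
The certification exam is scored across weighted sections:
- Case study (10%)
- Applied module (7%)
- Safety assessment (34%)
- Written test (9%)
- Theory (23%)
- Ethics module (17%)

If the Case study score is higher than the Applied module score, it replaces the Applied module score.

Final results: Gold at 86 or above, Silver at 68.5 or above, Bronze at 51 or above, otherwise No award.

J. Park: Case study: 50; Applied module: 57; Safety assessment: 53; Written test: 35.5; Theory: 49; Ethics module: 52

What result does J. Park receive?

No award

Case study (50) ≤ Applied module (57), so Applied module stays at 57.
Weighted total:
  Case study 50 × 0.1 = 5
  Applied module 57 × 0.07 = 3.99
  Safety assessment 53 × 0.34 = 18.02
  Written test 35.5 × 0.09 = 3.195
  Theory 49 × 0.23 = 11.27
  Ethics module 52 × 0.17 = 8.84
Sum = 50.315
50.315 < 51 → No award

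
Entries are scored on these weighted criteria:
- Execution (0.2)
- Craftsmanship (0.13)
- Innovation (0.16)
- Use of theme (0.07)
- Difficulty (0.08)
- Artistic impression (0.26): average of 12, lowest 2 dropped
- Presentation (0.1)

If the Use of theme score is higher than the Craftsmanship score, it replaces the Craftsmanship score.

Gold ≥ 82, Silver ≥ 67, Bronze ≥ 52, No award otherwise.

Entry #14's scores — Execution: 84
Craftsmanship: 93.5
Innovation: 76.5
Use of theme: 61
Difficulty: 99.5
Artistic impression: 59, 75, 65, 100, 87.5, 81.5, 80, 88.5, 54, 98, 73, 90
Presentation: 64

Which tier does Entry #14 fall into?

Silver

Artistic impression: drop 54, 59 → average of remaining 10 = 838.5/10 = 83.85
Use of theme (61) ≤ Craftsmanship (93.5), so Craftsmanship stays at 93.5.
Weighted total:
  Execution 84 × 0.2 = 16.8
  Craftsmanship 93.5 × 0.13 = 12.155
  Innovation 76.5 × 0.16 = 12.24
  Use of theme 61 × 0.07 = 4.27
  Difficulty 99.5 × 0.08 = 7.96
  Artistic impression 83.85 × 0.26 = 21.801
  Presentation 64 × 0.1 = 6.4
Sum = 81.626
81.626 is ≥ 67 and < 82 → Silver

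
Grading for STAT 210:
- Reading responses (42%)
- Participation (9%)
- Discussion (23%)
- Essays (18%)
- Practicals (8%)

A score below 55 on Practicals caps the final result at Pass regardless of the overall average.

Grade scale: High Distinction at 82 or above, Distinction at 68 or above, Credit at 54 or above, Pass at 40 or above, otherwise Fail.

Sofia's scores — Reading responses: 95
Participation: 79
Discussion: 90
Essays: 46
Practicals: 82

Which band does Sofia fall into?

High Distinction

Practicals score 82 ≥ 55: minimum met.
Weighted total:
  Reading responses 95 × 0.42 = 39.9
  Participation 79 × 0.09 = 7.11
  Discussion 90 × 0.23 = 20.7
  Essays 46 × 0.18 = 8.28
  Practicals 82 × 0.08 = 6.56
Sum = 82.55
82.55 ≥ 82 → High Distinction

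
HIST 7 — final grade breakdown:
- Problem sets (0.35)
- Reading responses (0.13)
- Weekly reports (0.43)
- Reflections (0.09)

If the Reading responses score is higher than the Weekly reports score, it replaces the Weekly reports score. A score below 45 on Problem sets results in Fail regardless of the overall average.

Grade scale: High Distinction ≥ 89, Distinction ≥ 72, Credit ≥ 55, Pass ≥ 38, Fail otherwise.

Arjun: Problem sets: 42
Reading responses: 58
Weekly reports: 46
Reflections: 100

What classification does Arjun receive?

Reading responses (58) > Weekly reports (46), so Weekly reports counts as 58.
Problem sets score 42 < 45: minimum not met.
Weighted total:
  Problem sets 42 × 0.35 = 14.7
  Reading responses 58 × 0.13 = 7.54
  Weekly reports 58 × 0.43 = 24.94
  Reflections 100 × 0.09 = 9
Sum = 56.18
Because the Problem sets minimum was not met, the result is Fail.

Fail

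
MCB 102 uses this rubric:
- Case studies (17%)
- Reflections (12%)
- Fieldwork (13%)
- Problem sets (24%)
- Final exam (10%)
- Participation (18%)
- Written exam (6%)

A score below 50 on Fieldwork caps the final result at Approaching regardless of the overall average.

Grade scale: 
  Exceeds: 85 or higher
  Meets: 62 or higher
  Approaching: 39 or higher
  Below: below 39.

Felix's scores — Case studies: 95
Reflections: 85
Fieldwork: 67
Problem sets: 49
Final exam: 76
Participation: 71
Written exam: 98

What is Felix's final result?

Meets

Fieldwork score 67 ≥ 50: minimum met.
Weighted total:
  Case studies 95 × 0.17 = 16.15
  Reflections 85 × 0.12 = 10.2
  Fieldwork 67 × 0.13 = 8.71
  Problem sets 49 × 0.24 = 11.76
  Final exam 76 × 0.1 = 7.6
  Participation 71 × 0.18 = 12.78
  Written exam 98 × 0.06 = 5.88
Sum = 73.08
73.08 is ≥ 62 and < 85 → Meets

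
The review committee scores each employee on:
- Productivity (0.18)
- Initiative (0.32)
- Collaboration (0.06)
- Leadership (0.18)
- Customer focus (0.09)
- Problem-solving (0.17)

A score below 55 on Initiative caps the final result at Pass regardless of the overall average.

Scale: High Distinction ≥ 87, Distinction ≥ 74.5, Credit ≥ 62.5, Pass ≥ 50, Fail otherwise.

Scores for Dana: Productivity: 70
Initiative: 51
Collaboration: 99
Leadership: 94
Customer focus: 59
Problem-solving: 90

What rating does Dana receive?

Initiative score 51 < 55: minimum not met.
Weighted total:
  Productivity 70 × 0.18 = 12.6
  Initiative 51 × 0.32 = 16.32
  Collaboration 99 × 0.06 = 5.94
  Leadership 94 × 0.18 = 16.92
  Customer focus 59 × 0.09 = 5.31
  Problem-solving 90 × 0.17 = 15.3
Sum = 72.39
72.39 would be Credit; cap at Pass applies → Pass.

Pass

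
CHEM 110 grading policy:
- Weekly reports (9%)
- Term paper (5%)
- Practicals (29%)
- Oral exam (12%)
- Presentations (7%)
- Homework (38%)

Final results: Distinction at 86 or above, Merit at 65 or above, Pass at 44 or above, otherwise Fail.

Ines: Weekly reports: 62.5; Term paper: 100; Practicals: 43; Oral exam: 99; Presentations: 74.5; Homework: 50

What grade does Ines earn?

Pass

Weighted total:
  Weekly reports 62.5 × 0.09 = 5.625
  Term paper 100 × 0.05 = 5
  Practicals 43 × 0.29 = 12.47
  Oral exam 99 × 0.12 = 11.88
  Presentations 74.5 × 0.07 = 5.215
  Homework 50 × 0.38 = 19
Sum = 59.19
59.19 is ≥ 44 and < 65 → Pass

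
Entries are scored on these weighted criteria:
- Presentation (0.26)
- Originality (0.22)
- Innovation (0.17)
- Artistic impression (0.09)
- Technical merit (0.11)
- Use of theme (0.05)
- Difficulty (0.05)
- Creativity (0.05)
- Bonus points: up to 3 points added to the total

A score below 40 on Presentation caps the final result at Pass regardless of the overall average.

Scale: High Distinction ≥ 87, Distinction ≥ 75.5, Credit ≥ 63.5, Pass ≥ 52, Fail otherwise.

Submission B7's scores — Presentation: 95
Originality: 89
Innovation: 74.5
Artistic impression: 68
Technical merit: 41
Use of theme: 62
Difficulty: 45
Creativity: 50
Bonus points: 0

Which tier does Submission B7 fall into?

Credit

Presentation score 95 ≥ 40: minimum met.
Weighted total:
  Presentation 95 × 0.26 = 24.7
  Originality 89 × 0.22 = 19.58
  Innovation 74.5 × 0.17 = 12.665
  Artistic impression 68 × 0.09 = 6.12
  Technical merit 41 × 0.11 = 4.51
  Use of theme 62 × 0.05 = 3.1
  Difficulty 45 × 0.05 = 2.25
  Creativity 50 × 0.05 = 2.5
Sum = 75.425
Bonus points: 75.425 + 0 = 75.425
75.425 is ≥ 63.5 and < 75.5 → Credit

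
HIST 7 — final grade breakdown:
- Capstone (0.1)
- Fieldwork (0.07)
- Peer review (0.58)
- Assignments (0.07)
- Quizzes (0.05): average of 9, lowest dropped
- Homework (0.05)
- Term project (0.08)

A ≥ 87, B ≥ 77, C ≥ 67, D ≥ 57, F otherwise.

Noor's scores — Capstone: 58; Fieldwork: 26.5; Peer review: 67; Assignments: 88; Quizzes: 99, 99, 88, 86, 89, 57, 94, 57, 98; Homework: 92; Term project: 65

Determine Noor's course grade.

Quizzes: drop 57 → average of remaining 8 = 710/8 = 88.75
Weighted total:
  Capstone 58 × 0.1 = 5.8
  Fieldwork 26.5 × 0.07 = 1.855
  Peer review 67 × 0.58 = 38.86
  Assignments 88 × 0.07 = 6.16
  Quizzes 88.75 × 0.05 = 4.4375
  Homework 92 × 0.05 = 4.6
  Term project 65 × 0.08 = 5.2
Sum = 66.9125
66.9125 is ≥ 57 and < 67 → D

D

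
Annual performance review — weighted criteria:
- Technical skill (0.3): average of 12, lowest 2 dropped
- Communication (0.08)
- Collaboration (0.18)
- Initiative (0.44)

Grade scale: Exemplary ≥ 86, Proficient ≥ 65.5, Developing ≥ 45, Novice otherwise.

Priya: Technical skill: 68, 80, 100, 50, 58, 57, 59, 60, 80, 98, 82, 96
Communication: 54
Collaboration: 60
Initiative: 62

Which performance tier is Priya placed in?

Proficient

Technical skill: drop 50, 57 → average of remaining 10 = 781/10 = 78.1
Weighted total:
  Technical skill 78.1 × 0.3 = 23.43
  Communication 54 × 0.08 = 4.32
  Collaboration 60 × 0.18 = 10.8
  Initiative 62 × 0.44 = 27.28
Sum = 65.83
65.83 is ≥ 65.5 and < 86 → Proficient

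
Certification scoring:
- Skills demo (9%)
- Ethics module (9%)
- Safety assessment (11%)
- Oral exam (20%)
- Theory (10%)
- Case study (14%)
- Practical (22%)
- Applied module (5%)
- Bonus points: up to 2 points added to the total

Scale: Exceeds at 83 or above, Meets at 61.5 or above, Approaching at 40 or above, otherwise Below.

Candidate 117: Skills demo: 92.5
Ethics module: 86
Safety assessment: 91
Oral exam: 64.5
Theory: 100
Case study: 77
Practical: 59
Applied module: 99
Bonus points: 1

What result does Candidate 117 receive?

Meets

Weighted total:
  Skills demo 92.5 × 0.09 = 8.325
  Ethics module 86 × 0.09 = 7.74
  Safety assessment 91 × 0.11 = 10.01
  Oral exam 64.5 × 0.2 = 12.9
  Theory 100 × 0.1 = 10
  Case study 77 × 0.14 = 10.78
  Practical 59 × 0.22 = 12.98
  Applied module 99 × 0.05 = 4.95
Sum = 77.685
Bonus points: 77.685 + 1 = 78.685
78.685 is ≥ 61.5 and < 83 → Meets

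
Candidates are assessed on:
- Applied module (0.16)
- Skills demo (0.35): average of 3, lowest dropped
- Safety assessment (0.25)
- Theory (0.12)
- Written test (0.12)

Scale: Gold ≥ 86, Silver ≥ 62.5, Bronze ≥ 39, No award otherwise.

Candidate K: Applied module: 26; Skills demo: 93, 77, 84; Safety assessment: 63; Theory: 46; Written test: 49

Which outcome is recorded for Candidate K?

Skills demo: drop 77 → average of remaining 2 = 177/2 = 88.5
Weighted total:
  Applied module 26 × 0.16 = 4.16
  Skills demo 88.5 × 0.35 = 30.975
  Safety assessment 63 × 0.25 = 15.75
  Theory 46 × 0.12 = 5.52
  Written test 49 × 0.12 = 5.88
Sum = 62.285
62.285 is ≥ 39 and < 62.5 → Bronze

Bronze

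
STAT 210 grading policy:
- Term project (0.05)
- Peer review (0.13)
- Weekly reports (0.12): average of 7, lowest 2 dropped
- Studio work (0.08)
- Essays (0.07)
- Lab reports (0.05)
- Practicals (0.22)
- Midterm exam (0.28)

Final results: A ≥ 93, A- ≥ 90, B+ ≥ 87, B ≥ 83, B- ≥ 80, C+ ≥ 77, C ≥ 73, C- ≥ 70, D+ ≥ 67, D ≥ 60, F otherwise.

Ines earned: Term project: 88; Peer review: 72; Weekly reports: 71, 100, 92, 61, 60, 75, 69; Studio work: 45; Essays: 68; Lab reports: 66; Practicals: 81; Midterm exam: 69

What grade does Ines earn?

Weekly reports: drop 60, 61 → average of remaining 5 = 407/5 = 81.4
Weighted total:
  Term project 88 × 0.05 = 4.4
  Peer review 72 × 0.13 = 9.36
  Weekly reports 81.4 × 0.12 = 9.768
  Studio work 45 × 0.08 = 3.6
  Essays 68 × 0.07 = 4.76
  Lab reports 66 × 0.05 = 3.3
  Practicals 81 × 0.22 = 17.82
  Midterm exam 69 × 0.28 = 19.32
Sum = 72.328
72.328 is ≥ 70 and < 73 → C-

C-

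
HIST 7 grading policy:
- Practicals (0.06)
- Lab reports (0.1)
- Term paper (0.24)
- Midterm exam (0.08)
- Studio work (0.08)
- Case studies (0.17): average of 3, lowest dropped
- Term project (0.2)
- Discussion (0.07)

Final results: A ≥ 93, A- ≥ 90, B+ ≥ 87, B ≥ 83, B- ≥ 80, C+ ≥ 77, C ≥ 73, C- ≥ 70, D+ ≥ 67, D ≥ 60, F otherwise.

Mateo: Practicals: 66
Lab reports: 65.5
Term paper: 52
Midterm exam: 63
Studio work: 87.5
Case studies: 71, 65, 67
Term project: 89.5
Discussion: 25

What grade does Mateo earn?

D

Case studies: drop 65 → average of remaining 2 = 138/2 = 69
Weighted total:
  Practicals 66 × 0.06 = 3.96
  Lab reports 65.5 × 0.1 = 6.55
  Term paper 52 × 0.24 = 12.48
  Midterm exam 63 × 0.08 = 5.04
  Studio work 87.5 × 0.08 = 7
  Case studies 69 × 0.17 = 11.73
  Term project 89.5 × 0.2 = 17.9
  Discussion 25 × 0.07 = 1.75
Sum = 66.41
66.41 is ≥ 60 and < 67 → D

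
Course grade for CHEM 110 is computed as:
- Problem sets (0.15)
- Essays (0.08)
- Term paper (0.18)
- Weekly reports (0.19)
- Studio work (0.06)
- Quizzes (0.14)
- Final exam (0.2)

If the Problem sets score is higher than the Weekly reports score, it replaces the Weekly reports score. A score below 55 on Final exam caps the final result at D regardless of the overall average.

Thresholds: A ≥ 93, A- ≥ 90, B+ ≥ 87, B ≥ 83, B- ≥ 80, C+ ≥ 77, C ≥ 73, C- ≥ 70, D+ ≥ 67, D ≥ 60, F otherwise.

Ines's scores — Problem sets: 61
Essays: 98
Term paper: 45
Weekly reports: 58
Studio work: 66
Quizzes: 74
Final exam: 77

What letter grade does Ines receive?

Problem sets (61) > Weekly reports (58), so Weekly reports counts as 61.
Final exam score 77 ≥ 55: minimum met.
Weighted total:
  Problem sets 61 × 0.15 = 9.15
  Essays 98 × 0.08 = 7.84
  Term paper 45 × 0.18 = 8.1
  Weekly reports 61 × 0.19 = 11.59
  Studio work 66 × 0.06 = 3.96
  Quizzes 74 × 0.14 = 10.36
  Final exam 77 × 0.2 = 15.4
Sum = 66.4
66.4 is ≥ 60 and < 67 → D

D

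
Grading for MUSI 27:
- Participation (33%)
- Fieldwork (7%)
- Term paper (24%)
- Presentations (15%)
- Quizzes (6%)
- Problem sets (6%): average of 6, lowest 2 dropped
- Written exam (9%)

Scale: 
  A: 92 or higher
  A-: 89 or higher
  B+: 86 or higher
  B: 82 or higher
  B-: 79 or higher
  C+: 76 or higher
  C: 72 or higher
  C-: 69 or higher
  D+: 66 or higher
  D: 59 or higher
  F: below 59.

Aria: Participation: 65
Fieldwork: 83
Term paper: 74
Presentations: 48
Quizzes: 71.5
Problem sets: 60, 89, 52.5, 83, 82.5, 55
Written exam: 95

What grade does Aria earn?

C-

Problem sets: drop 52.5, 55 → average of remaining 4 = 314.5/4 = 78.625
Weighted total:
  Participation 65 × 0.33 = 21.45
  Fieldwork 83 × 0.07 = 5.81
  Term paper 74 × 0.24 = 17.76
  Presentations 48 × 0.15 = 7.2
  Quizzes 71.5 × 0.06 = 4.29
  Problem sets 78.625 × 0.06 = 4.7175
  Written exam 95 × 0.09 = 8.55
Sum = 69.7775
69.7775 is ≥ 69 and < 72 → C-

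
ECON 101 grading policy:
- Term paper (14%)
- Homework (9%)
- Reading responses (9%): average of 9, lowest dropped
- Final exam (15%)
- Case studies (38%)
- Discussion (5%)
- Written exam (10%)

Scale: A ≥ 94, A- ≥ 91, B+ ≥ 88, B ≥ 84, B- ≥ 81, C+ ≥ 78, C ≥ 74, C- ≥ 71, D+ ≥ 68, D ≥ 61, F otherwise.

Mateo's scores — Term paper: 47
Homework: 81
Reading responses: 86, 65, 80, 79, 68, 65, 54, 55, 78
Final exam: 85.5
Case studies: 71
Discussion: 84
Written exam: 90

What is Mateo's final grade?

C-

Reading responses: drop 54 → average of remaining 8 = 576/8 = 72
Weighted total:
  Term paper 47 × 0.14 = 6.58
  Homework 81 × 0.09 = 7.29
  Reading responses 72 × 0.09 = 6.48
  Final exam 85.5 × 0.15 = 12.825
  Case studies 71 × 0.38 = 26.98
  Discussion 84 × 0.05 = 4.2
  Written exam 90 × 0.1 = 9
Sum = 73.355
73.355 is ≥ 71 and < 74 → C-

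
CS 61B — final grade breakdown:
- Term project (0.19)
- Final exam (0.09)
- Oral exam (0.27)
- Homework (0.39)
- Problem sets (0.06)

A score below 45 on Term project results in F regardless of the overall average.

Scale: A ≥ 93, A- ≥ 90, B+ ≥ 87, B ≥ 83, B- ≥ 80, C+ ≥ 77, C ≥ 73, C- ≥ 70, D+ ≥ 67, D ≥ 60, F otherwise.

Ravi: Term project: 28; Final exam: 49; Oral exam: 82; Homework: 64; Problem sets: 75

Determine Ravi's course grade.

F

Term project score 28 < 45: minimum not met.
Weighted total:
  Term project 28 × 0.19 = 5.32
  Final exam 49 × 0.09 = 4.41
  Oral exam 82 × 0.27 = 22.14
  Homework 64 × 0.39 = 24.96
  Problem sets 75 × 0.06 = 4.5
Sum = 61.33
Because the Term project minimum was not met, the result is F.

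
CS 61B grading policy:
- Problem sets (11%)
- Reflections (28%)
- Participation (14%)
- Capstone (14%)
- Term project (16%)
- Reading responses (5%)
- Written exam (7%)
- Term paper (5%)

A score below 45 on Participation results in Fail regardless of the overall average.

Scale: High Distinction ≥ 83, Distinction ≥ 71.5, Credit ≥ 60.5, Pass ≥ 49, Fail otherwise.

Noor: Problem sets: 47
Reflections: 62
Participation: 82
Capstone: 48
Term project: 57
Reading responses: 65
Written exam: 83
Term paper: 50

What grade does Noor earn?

Participation score 82 ≥ 45: minimum met.
Weighted total:
  Problem sets 47 × 0.11 = 5.17
  Reflections 62 × 0.28 = 17.36
  Participation 82 × 0.14 = 11.48
  Capstone 48 × 0.14 = 6.72
  Term project 57 × 0.16 = 9.12
  Reading responses 65 × 0.05 = 3.25
  Written exam 83 × 0.07 = 5.81
  Term paper 50 × 0.05 = 2.5
Sum = 61.41
61.41 is ≥ 60.5 and < 71.5 → Credit

Credit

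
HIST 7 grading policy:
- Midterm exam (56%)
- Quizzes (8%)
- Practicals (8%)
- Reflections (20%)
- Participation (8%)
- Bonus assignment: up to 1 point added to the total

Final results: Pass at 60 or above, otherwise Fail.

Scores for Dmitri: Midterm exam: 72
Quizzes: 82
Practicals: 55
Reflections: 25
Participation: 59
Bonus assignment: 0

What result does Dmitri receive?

Pass

Weighted total:
  Midterm exam 72 × 0.56 = 40.32
  Quizzes 82 × 0.08 = 6.56
  Practicals 55 × 0.08 = 4.4
  Reflections 25 × 0.2 = 5
  Participation 59 × 0.08 = 4.72
Sum = 61
Bonus assignment: 61 + 0 = 61
61 ≥ 60 → Pass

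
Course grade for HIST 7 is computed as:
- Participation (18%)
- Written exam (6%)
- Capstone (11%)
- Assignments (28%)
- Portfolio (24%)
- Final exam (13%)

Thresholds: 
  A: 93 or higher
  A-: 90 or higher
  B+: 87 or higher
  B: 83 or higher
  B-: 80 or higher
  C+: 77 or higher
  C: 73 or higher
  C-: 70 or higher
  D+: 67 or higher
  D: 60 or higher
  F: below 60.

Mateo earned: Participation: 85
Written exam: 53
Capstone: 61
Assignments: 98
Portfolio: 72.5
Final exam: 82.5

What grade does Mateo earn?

B-

Weighted total:
  Participation 85 × 0.18 = 15.3
  Written exam 53 × 0.06 = 3.18
  Capstone 61 × 0.11 = 6.71
  Assignments 98 × 0.28 = 27.44
  Portfolio 72.5 × 0.24 = 17.4
  Final exam 82.5 × 0.13 = 10.725
Sum = 80.755
80.755 is ≥ 80 and < 83 → B-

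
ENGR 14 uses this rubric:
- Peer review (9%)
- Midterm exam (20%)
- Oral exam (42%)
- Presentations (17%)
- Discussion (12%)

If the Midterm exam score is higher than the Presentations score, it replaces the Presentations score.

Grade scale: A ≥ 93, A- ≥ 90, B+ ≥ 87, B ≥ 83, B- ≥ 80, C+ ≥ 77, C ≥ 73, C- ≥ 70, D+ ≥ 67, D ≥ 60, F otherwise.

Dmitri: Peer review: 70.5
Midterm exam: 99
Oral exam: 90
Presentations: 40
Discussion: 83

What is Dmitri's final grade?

Midterm exam (99) > Presentations (40), so Presentations counts as 99.
Weighted total:
  Peer review 70.5 × 0.09 = 6.345
  Midterm exam 99 × 0.2 = 19.8
  Oral exam 90 × 0.42 = 37.8
  Presentations 99 × 0.17 = 16.83
  Discussion 83 × 0.12 = 9.96
Sum = 90.735
90.735 is ≥ 90 and < 93 → A-

A-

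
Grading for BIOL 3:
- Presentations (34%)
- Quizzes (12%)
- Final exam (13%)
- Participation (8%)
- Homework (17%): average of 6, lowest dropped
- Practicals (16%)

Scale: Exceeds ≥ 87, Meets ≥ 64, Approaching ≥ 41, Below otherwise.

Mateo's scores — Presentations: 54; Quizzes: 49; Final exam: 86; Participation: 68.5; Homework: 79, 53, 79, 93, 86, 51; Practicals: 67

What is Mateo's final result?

Homework: drop 51 → average of remaining 5 = 390/5 = 78
Weighted total:
  Presentations 54 × 0.34 = 18.36
  Quizzes 49 × 0.12 = 5.88
  Final exam 86 × 0.13 = 11.18
  Participation 68.5 × 0.08 = 5.48
  Homework 78 × 0.17 = 13.26
  Practicals 67 × 0.16 = 10.72
Sum = 64.88
64.88 is ≥ 64 and < 87 → Meets

Meets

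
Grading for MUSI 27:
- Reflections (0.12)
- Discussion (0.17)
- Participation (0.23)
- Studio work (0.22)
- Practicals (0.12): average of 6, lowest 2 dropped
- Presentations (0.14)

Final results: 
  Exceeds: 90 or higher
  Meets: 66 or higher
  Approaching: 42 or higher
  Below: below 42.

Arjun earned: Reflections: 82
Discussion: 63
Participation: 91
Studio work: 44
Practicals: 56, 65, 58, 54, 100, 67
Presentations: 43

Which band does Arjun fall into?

Practicals: drop 54, 56 → average of remaining 4 = 290/4 = 72.5
Weighted total:
  Reflections 82 × 0.12 = 9.84
  Discussion 63 × 0.17 = 10.71
  Participation 91 × 0.23 = 20.93
  Studio work 44 × 0.22 = 9.68
  Practicals 72.5 × 0.12 = 8.7
  Presentations 43 × 0.14 = 6.02
Sum = 65.88
65.88 is ≥ 42 and < 66 → Approaching

Approaching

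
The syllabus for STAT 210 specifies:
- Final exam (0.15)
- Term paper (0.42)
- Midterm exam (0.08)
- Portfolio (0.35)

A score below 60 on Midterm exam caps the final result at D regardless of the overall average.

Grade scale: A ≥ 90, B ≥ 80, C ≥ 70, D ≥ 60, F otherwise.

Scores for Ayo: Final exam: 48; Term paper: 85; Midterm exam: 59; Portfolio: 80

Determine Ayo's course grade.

D

Midterm exam score 59 < 60: minimum not met.
Weighted total:
  Final exam 48 × 0.15 = 7.2
  Term paper 85 × 0.42 = 35.7
  Midterm exam 59 × 0.08 = 4.72
  Portfolio 80 × 0.35 = 28
Sum = 75.62
75.62 would be C; cap at D applies → D.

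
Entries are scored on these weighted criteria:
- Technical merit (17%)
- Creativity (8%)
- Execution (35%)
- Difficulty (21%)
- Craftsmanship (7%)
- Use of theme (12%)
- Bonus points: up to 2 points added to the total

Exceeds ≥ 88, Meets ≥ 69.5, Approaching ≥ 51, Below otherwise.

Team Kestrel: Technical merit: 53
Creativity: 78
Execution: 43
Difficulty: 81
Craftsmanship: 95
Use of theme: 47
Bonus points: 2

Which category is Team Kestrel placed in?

Weighted total:
  Technical merit 53 × 0.17 = 9.01
  Creativity 78 × 0.08 = 6.24
  Execution 43 × 0.35 = 15.05
  Difficulty 81 × 0.21 = 17.01
  Craftsmanship 95 × 0.07 = 6.65
  Use of theme 47 × 0.12 = 5.64
Sum = 59.6
Bonus points: 59.6 + 2 = 61.6
61.6 is ≥ 51 and < 69.5 → Approaching

Approaching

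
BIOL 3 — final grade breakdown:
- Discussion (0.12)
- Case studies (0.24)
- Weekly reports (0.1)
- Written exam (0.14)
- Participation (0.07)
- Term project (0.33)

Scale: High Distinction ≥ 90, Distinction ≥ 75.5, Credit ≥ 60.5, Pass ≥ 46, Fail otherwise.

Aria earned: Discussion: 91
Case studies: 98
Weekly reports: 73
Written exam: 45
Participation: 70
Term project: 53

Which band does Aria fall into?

Weighted total:
  Discussion 91 × 0.12 = 10.92
  Case studies 98 × 0.24 = 23.52
  Weekly reports 73 × 0.1 = 7.3
  Written exam 45 × 0.14 = 6.3
  Participation 70 × 0.07 = 4.9
  Term project 53 × 0.33 = 17.49
Sum = 70.43
70.43 is ≥ 60.5 and < 75.5 → Credit

Credit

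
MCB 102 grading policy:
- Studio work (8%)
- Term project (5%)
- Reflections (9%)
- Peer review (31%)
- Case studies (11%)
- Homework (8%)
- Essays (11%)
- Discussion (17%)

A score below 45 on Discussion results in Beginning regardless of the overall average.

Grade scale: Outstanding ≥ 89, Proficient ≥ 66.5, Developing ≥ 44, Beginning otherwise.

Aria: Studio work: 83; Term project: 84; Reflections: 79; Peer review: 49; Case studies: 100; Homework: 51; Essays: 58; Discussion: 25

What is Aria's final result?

Discussion score 25 < 45: minimum not met.
Weighted total:
  Studio work 83 × 0.08 = 6.64
  Term project 84 × 0.05 = 4.2
  Reflections 79 × 0.09 = 7.11
  Peer review 49 × 0.31 = 15.19
  Case studies 100 × 0.11 = 11
  Homework 51 × 0.08 = 4.08
  Essays 58 × 0.11 = 6.38
  Discussion 25 × 0.17 = 4.25
Sum = 58.85
Because the Discussion minimum was not met, the result is Beginning.

Beginning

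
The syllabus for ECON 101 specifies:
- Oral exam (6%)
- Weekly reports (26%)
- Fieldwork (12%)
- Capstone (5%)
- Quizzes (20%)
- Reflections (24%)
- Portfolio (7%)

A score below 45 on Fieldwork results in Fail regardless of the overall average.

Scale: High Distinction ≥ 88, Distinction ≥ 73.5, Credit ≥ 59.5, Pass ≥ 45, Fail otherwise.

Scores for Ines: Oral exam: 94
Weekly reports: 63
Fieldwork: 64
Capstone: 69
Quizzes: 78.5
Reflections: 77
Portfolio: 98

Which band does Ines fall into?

Fieldwork score 64 ≥ 45: minimum met.
Weighted total:
  Oral exam 94 × 0.06 = 5.64
  Weekly reports 63 × 0.26 = 16.38
  Fieldwork 64 × 0.12 = 7.68
  Capstone 69 × 0.05 = 3.45
  Quizzes 78.5 × 0.2 = 15.7
  Reflections 77 × 0.24 = 18.48
  Portfolio 98 × 0.07 = 6.86
Sum = 74.19
74.19 is ≥ 73.5 and < 88 → Distinction

Distinction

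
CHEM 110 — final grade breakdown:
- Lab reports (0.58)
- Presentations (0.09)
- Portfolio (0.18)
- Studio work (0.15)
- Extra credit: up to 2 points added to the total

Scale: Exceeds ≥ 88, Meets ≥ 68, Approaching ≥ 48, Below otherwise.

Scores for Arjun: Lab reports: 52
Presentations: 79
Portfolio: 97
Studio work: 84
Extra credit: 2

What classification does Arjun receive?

Meets

Weighted total:
  Lab reports 52 × 0.58 = 30.16
  Presentations 79 × 0.09 = 7.11
  Portfolio 97 × 0.18 = 17.46
  Studio work 84 × 0.15 = 12.6
Sum = 67.33
Extra credit: 67.33 + 2 = 69.33
69.33 is ≥ 68 and < 88 → Meets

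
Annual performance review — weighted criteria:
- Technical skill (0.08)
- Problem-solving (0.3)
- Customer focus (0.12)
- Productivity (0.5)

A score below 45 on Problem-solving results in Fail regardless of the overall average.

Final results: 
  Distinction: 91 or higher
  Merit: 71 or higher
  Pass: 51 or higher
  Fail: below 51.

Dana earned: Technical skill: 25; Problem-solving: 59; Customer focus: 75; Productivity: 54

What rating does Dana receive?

Problem-solving score 59 ≥ 45: minimum met.
Weighted total:
  Technical skill 25 × 0.08 = 2
  Problem-solving 59 × 0.3 = 17.7
  Customer focus 75 × 0.12 = 9
  Productivity 54 × 0.5 = 27
Sum = 55.7
55.7 is ≥ 51 and < 71 → Pass

Pass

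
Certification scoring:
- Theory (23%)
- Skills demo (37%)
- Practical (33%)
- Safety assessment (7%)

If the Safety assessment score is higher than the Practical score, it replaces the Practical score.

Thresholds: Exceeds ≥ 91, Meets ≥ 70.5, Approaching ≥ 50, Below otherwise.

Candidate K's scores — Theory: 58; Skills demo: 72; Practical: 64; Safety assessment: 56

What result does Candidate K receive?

Approaching

Safety assessment (56) ≤ Practical (64), so Practical stays at 64.
Weighted total:
  Theory 58 × 0.23 = 13.34
  Skills demo 72 × 0.37 = 26.64
  Practical 64 × 0.33 = 21.12
  Safety assessment 56 × 0.07 = 3.92
Sum = 65.02
65.02 is ≥ 50 and < 70.5 → Approaching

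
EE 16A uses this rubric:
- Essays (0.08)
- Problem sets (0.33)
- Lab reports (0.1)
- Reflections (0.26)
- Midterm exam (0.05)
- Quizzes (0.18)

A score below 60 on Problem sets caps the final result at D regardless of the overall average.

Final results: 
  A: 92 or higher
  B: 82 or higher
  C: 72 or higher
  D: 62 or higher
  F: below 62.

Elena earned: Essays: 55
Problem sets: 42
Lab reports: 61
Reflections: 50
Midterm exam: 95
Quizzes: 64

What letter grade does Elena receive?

F

Problem sets score 42 < 60: minimum not met.
Weighted total:
  Essays 55 × 0.08 = 4.4
  Problem sets 42 × 0.33 = 13.86
  Lab reports 61 × 0.1 = 6.1
  Reflections 50 × 0.26 = 13
  Midterm exam 95 × 0.05 = 4.75
  Quizzes 64 × 0.18 = 11.52
Sum = 53.63
53.63 would be F; cap at D applies → F.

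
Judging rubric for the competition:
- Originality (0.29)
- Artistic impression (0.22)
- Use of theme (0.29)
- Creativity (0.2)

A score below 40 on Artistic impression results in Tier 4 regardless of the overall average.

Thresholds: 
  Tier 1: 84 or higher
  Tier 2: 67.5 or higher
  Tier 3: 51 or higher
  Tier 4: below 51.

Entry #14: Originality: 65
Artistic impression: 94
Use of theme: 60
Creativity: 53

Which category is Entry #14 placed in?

Artistic impression score 94 ≥ 40: minimum met.
Weighted total:
  Originality 65 × 0.29 = 18.85
  Artistic impression 94 × 0.22 = 20.68
  Use of theme 60 × 0.29 = 17.4
  Creativity 53 × 0.2 = 10.6
Sum = 67.53
67.53 is ≥ 67.5 and < 84 → Tier 2

Tier 2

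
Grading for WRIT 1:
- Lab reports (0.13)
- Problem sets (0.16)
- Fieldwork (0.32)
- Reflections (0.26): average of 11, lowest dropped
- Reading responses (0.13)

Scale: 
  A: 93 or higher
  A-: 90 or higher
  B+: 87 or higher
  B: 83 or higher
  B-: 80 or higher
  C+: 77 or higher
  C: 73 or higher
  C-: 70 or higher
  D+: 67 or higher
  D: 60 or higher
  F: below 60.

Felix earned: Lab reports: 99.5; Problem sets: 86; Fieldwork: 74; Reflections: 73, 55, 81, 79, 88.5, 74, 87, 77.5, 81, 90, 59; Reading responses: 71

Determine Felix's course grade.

B-

Reflections: drop 55 → average of remaining 10 = 790/10 = 79
Weighted total:
  Lab reports 99.5 × 0.13 = 12.935
  Problem sets 86 × 0.16 = 13.76
  Fieldwork 74 × 0.32 = 23.68
  Reflections 79 × 0.26 = 20.54
  Reading responses 71 × 0.13 = 9.23
Sum = 80.145
80.145 is ≥ 80 and < 83 → B-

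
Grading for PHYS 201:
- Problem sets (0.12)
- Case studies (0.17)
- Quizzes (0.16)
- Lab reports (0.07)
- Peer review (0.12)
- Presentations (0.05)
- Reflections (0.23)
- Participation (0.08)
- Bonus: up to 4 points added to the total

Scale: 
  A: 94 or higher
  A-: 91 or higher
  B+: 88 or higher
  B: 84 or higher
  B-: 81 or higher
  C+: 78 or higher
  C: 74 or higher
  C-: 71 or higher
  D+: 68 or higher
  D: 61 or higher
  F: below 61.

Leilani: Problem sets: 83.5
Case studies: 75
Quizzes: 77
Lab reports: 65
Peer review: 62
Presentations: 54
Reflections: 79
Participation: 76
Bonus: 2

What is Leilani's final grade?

C

Weighted total:
  Problem sets 83.5 × 0.12 = 10.02
  Case studies 75 × 0.17 = 12.75
  Quizzes 77 × 0.16 = 12.32
  Lab reports 65 × 0.07 = 4.55
  Peer review 62 × 0.12 = 7.44
  Presentations 54 × 0.05 = 2.7
  Reflections 79 × 0.23 = 18.17
  Participation 76 × 0.08 = 6.08
Sum = 74.03
Bonus: 74.03 + 2 = 76.03
76.03 is ≥ 74 and < 78 → C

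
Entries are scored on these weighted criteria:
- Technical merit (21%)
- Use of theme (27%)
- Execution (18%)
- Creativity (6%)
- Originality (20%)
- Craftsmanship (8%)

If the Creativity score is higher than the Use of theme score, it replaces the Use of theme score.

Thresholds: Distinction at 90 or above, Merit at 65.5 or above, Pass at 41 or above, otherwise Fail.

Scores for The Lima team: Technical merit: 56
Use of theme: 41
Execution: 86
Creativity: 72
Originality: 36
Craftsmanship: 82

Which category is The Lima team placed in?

Pass

Creativity (72) > Use of theme (41), so Use of theme counts as 72.
Weighted total:
  Technical merit 56 × 0.21 = 11.76
  Use of theme 72 × 0.27 = 19.44
  Execution 86 × 0.18 = 15.48
  Creativity 72 × 0.06 = 4.32
  Originality 36 × 0.2 = 7.2
  Craftsmanship 82 × 0.08 = 6.56
Sum = 64.76
64.76 is ≥ 41 and < 65.5 → Pass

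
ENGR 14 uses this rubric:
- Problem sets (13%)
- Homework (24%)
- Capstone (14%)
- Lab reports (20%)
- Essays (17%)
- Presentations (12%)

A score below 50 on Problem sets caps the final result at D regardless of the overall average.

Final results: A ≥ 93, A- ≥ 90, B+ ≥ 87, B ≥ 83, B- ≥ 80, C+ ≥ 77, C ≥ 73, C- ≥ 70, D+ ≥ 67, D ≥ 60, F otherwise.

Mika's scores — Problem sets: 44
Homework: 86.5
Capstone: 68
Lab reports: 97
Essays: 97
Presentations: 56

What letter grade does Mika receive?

Problem sets score 44 < 50: minimum not met.
Weighted total:
  Problem sets 44 × 0.13 = 5.72
  Homework 86.5 × 0.24 = 20.76
  Capstone 68 × 0.14 = 9.52
  Lab reports 97 × 0.2 = 19.4
  Essays 97 × 0.17 = 16.49
  Presentations 56 × 0.12 = 6.72
Sum = 78.61
78.61 would be C+; cap at D applies → D.

D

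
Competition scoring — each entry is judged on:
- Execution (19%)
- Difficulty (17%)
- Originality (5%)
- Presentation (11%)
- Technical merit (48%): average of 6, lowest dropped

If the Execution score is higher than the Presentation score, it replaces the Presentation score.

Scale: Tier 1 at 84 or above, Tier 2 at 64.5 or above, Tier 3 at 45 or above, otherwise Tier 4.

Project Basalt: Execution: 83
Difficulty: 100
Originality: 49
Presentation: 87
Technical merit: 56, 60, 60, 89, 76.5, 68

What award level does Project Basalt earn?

Tier 2

Technical merit: drop 56 → average of remaining 5 = 353.5/5 = 70.7
Execution (83) ≤ Presentation (87), so Presentation stays at 87.
Weighted total:
  Execution 83 × 0.19 = 15.77
  Difficulty 100 × 0.17 = 17
  Originality 49 × 0.05 = 2.45
  Presentation 87 × 0.11 = 9.57
  Technical merit 70.7 × 0.48 = 33.936
Sum = 78.726
78.726 is ≥ 64.5 and < 84 → Tier 2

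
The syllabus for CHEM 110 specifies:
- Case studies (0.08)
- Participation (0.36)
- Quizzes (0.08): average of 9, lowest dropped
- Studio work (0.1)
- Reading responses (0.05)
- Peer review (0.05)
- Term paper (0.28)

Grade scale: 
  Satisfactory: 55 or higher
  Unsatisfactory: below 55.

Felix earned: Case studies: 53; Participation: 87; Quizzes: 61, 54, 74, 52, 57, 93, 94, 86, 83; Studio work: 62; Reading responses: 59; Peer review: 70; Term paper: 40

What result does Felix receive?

Satisfactory

Quizzes: drop 52 → average of remaining 8 = 602/8 = 75.25
Weighted total:
  Case studies 53 × 0.08 = 4.24
  Participation 87 × 0.36 = 31.32
  Quizzes 75.25 × 0.08 = 6.02
  Studio work 62 × 0.1 = 6.2
  Reading responses 59 × 0.05 = 2.95
  Peer review 70 × 0.05 = 3.5
  Term paper 40 × 0.28 = 11.2
Sum = 65.43
65.43 ≥ 55 → Satisfactory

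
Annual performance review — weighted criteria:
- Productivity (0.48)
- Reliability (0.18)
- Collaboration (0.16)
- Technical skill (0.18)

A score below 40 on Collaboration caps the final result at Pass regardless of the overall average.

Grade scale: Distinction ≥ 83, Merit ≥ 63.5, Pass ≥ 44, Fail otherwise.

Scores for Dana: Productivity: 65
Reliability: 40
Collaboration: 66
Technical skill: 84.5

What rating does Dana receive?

Merit

Collaboration score 66 ≥ 40: minimum met.
Weighted total:
  Productivity 65 × 0.48 = 31.2
  Reliability 40 × 0.18 = 7.2
  Collaboration 66 × 0.16 = 10.56
  Technical skill 84.5 × 0.18 = 15.21
Sum = 64.17
64.17 is ≥ 63.5 and < 83 → Merit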